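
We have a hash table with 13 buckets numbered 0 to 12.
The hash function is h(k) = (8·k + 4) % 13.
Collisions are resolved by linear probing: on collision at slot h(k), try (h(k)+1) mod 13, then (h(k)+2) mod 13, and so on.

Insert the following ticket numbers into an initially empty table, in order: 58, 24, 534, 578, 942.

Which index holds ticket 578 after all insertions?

2

58: h=0 => slot 0
24: h=1 => slot 1
534: h=12 => slot 12
578: h=0, probe 0,1,2 => slot 2
942: h=0, probe 0,1,2,3 => slot 3
Table: [58, 24, 578, 942, _, _, _, _, _, _, _, _, 534]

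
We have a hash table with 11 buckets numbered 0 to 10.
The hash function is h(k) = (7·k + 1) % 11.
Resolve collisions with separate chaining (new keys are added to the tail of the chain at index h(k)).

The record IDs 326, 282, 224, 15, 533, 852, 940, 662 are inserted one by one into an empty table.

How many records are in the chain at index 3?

326 → bucket 6
282 → bucket 6 (collision)
224 → bucket 7
15 → bucket 7 (collision)
533 → bucket 3
852 → bucket 3 (collision)
940 → bucket 3 (collision)
662 → bucket 4
Final buckets:
0: .
1: .
2: .
3: 533 -> 852 -> 940
4: 662
5: .
6: 326 -> 282
7: 224 -> 15
8: .
9: .
10: .

3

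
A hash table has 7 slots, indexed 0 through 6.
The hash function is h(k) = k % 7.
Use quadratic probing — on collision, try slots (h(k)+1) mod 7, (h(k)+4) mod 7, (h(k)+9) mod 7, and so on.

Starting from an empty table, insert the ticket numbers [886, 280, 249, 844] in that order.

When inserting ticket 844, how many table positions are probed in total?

3

Insert 886: h=4, slot 4 empty => index 4.
Insert 280: h=0, slot 0 empty => index 0.
Insert 249: h=4, slot 4 occupied => index 5.
Insert 844: h=4, slots 4,5 occupied => index 1.
Table: [280, 844, —, —, 886, 249, —]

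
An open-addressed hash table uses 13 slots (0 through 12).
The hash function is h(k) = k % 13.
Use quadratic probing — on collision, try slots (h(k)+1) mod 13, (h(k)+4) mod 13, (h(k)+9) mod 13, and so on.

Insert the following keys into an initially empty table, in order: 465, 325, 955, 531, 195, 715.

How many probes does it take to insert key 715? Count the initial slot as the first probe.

3

465: h=10 → slot 10
325: h=0 → slot 0
955: h=6 → slot 6
531: h=11 → slot 11
195: h=0, probe 0,1 → slot 1
715: h=0, probe 0,1,4 → slot 4
Table: [325, 195, -, -, 715, -, 955, -, -, -, 465, 531, -]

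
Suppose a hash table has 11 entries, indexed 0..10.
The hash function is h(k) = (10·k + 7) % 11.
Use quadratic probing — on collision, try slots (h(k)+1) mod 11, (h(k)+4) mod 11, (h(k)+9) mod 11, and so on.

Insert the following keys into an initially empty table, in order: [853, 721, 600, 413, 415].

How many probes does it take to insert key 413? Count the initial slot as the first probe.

Insert 853: h=1, slot 1 empty -> index 1.
Insert 721: h=1, slot 1 occupied -> index 2.
Insert 600: h=1, slots 1,2 occupied -> index 5.
Insert 413: h=1, slots 1,2,5 occupied -> index 10.
Insert 415: h=10, slot 10 occupied -> index 0.
Table: [415, 853, 721, -, -, 600, -, -, -, -, 413]

4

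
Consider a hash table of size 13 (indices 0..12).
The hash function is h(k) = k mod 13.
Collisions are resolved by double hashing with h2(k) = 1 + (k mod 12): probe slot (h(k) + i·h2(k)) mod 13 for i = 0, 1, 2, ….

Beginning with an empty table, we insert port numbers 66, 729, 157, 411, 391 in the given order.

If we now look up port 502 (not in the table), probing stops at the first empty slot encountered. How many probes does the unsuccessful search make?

2

66: h=1 => slot 1
729: h=1, h2=10, probe 1,11 => slot 11
157: h=1, h2=2, probe 1,3 => slot 3
411: h=8 => slot 8
391: h=1, h2=8, probe 1,9 => slot 9
Table: [—, 66, —, 157, —, —, —, —, 411, 391, —, 729, —]
Lookup 502: h=8, h2=11, probe 8,6 → slot 6 empty, not found.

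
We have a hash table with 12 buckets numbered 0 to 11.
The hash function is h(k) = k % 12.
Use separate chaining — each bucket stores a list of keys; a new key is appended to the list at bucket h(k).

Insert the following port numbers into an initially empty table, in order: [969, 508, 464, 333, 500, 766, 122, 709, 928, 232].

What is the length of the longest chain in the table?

969 → bucket 9
508 → bucket 4
464 → bucket 8
333 → bucket 9 (collision)
500 → bucket 8 (collision)
766 → bucket 10
122 → bucket 2
709 → bucket 1
928 → bucket 4 (collision)
232 → bucket 4 (collision)
Final buckets:
0: -
1: 709
2: 122
3: -
4: 508 -> 928 -> 232
5: -
6: -
7: -
8: 464 -> 500
9: 969 -> 333
10: 766
11: -

3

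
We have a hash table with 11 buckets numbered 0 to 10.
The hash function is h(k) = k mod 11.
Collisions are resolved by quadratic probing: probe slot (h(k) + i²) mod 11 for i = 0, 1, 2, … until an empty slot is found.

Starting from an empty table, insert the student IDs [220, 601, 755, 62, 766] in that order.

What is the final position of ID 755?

8

Insert 220: h=0, slot 0 empty => index 0.
Insert 601: h=7, slot 7 empty => index 7.
Insert 755: h=7, slot 7 occupied => index 8.
Insert 62: h=7, slots 7,8,0 occupied => index 5.
Insert 766: h=7, slots 7,8,0,5 occupied => index 1.
Table: [220, 766, —, —, —, 62, —, 601, 755, —, —]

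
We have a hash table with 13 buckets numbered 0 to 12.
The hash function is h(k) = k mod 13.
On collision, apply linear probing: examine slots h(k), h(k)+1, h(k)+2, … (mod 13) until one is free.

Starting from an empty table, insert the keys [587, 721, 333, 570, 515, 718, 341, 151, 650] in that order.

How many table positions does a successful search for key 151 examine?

3

587: h=2 -> slot 2
721: h=6 -> slot 6
333: h=8 -> slot 8
570: h=11 -> slot 11
515: h=8, probe 8,9 -> slot 9
718: h=3 -> slot 3
341: h=3, probe 3,4 -> slot 4
151: h=8, probe 8,9,10 -> slot 10
650: h=0 -> slot 0
Table: [650, _, 587, 718, 341, _, 721, _, 333, 515, 151, 570, _]
Lookup 151: h=8, probe 8,9,10 → found at 10.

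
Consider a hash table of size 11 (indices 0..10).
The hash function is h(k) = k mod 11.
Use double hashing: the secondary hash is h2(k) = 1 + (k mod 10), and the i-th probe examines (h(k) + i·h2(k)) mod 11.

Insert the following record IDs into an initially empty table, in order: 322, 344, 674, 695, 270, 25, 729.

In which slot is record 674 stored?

322: h=3 => slot 3
344: h=3, h2=5, probe 3,8 => slot 8
674: h=3, h2=5, probe 3,8,2 => slot 2
695: h=2, h2=6, probe 2,8,3,9 => slot 9
270: h=6 => slot 6
25: h=3, h2=6, probe 3,9,4 => slot 4
729: h=3, h2=10, probe 3,2,1 => slot 1
Table: [—, 729, 674, 322, 25, —, 270, —, 344, 695, —]

2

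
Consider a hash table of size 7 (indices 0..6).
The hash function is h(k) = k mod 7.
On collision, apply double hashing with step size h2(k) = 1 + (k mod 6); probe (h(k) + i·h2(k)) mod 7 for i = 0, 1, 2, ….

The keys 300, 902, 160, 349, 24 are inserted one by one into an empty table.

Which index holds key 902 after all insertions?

300: h=6 -> slot 6
902: h=6, h2=3, probe 6,2 -> slot 2
160: h=6, h2=5, probe 6,4 -> slot 4
349: h=6, h2=2, probe 6,1 -> slot 1
24: h=3 -> slot 3
Table: [-, 349, 902, 24, 160, -, 300]

2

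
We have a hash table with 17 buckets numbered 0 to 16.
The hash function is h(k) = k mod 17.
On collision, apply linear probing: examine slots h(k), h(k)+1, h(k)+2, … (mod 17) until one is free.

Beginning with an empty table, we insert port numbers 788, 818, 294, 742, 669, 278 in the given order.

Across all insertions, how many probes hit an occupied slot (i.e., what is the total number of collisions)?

788 hashes to 6; slot 6 is free => place at 6.
818 hashes to 2; slot 2 is free => place at 2.
294 hashes to 5; slot 5 is free => place at 5.
742 hashes to 11; slot 11 is free => place at 11.
669 hashes to 6; 6 taken => place at 7.
278 hashes to 6; 6,7 taken => place at 8.
Table: [., ., 818, ., ., 294, 788, 669, 278, ., ., 742, ., ., ., ., .]

3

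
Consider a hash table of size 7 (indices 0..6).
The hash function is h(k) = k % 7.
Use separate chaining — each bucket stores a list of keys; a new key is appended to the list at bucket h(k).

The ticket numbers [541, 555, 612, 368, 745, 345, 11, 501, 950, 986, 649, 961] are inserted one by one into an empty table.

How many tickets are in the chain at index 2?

4

541 → bucket 2
555 → bucket 2 (collision)
612 → bucket 3
368 → bucket 4
745 → bucket 3 (collision)
345 → bucket 2 (collision)
11 → bucket 4 (collision)
501 → bucket 4 (collision)
950 → bucket 5
986 → bucket 6
649 → bucket 5 (collision)
961 → bucket 2 (collision)
Final buckets:
0: —
1: —
2: 541 -> 555 -> 345 -> 961
3: 612 -> 745
4: 368 -> 11 -> 501
5: 950 -> 649
6: 986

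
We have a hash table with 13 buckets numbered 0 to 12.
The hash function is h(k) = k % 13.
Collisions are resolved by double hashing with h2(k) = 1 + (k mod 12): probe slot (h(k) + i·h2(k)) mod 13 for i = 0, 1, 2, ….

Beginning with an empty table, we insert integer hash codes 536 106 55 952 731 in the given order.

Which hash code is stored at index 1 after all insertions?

Insert 536: h=3, slot 3 empty -> index 3.
Insert 106: h=2, slot 2 empty -> index 2.
Insert 55: h=3, h2=8, slot 3 occupied -> index 11.
Insert 952: h=3, h2=5, slot 3 occupied -> index 8.
Insert 731: h=3, h2=12, slots 3,2 occupied -> index 1.
Table: [∅, 731, 106, 536, ∅, ∅, ∅, ∅, 952, ∅, ∅, 55, ∅]

731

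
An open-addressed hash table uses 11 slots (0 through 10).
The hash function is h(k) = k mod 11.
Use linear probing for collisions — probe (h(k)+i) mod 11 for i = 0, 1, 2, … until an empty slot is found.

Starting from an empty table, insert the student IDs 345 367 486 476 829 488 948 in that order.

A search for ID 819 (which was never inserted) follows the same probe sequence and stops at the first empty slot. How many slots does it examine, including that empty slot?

5

Insert 345: h=4, slot 4 empty => index 4.
Insert 367: h=4, slot 4 occupied => index 5.
Insert 486: h=2, slot 2 empty => index 2.
Insert 476: h=3, slot 3 empty => index 3.
Insert 829: h=4, slots 4,5 occupied => index 6.
Insert 488: h=4, slots 4,5,6 occupied => index 7.
Insert 948: h=2, slots 2,3,4,5,6,7 occupied => index 8.
Table: [-, -, 486, 476, 345, 367, 829, 488, 948, -, -]
Lookup 819: h=5, probe 5,6,7,8,9 → slot 9 empty, not found.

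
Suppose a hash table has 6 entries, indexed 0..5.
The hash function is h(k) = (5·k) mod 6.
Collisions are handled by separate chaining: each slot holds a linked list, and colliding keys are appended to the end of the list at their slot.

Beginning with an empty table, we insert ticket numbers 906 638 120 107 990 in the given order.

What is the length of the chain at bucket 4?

1

906 -> bucket 0
638 -> bucket 4
120 -> bucket 0 (collision)
107 -> bucket 1
990 -> bucket 0 (collision)
Final buckets:
0: 906 -> 120 -> 990
1: 107
2: -
3: -
4: 638
5: -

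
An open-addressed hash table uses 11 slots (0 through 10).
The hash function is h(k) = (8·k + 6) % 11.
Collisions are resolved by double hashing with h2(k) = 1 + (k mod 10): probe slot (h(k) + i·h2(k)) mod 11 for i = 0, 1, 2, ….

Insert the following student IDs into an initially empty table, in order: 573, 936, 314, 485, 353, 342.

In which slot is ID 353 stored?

7

573: h=3 → slot 3
936: h=3, h2=7, probe 3,10 → slot 10
314: h=10, h2=5, probe 10,4 → slot 4
485: h=3, h2=6, probe 3,9 → slot 9
353: h=3, h2=4, probe 3,7 → slot 7
342: h=3, h2=3, probe 3,6 → slot 6
Table: [-, -, -, 573, 314, -, 342, 353, -, 485, 936]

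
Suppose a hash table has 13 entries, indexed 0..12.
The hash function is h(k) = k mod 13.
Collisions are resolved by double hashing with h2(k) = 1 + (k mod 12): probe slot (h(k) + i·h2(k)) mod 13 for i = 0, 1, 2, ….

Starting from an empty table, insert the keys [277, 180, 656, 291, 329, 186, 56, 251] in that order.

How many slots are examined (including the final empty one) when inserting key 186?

Insert 277: h=4, slot 4 empty => index 4.
Insert 180: h=11, slot 11 empty => index 11.
Insert 656: h=6, slot 6 empty => index 6.
Insert 291: h=5, slot 5 empty => index 5.
Insert 329: h=4, h2=6, slot 4 occupied => index 10.
Insert 186: h=4, h2=7, slots 4,11,5 occupied => index 12.
Insert 56: h=4, h2=9, slot 4 occupied => index 0.
Insert 251: h=4, h2=12, slot 4 occupied => index 3.
Table: [56, _, _, 251, 277, 291, 656, _, _, _, 329, 180, 186]

4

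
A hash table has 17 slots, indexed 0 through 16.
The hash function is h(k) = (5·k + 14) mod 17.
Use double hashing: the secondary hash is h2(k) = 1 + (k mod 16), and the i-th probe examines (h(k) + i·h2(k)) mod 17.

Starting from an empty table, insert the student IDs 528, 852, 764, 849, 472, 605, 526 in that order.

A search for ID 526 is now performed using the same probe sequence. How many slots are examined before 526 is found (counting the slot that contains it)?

528: h=2 -> slot 2
852: h=7 -> slot 7
764: h=9 -> slot 9
849: h=9, h2=2, probe 9,11 -> slot 11
472: h=11, h2=9, probe 11,3 -> slot 3
605: h=13 -> slot 13
526: h=9, h2=15, probe 9,7,5 -> slot 5
Table: [-, -, 528, 472, -, 526, -, 852, -, 764, -, 849, -, 605, -, -, -]
Lookup 526: h=9, h2=15, probe 9,7,5 → found at 5.

3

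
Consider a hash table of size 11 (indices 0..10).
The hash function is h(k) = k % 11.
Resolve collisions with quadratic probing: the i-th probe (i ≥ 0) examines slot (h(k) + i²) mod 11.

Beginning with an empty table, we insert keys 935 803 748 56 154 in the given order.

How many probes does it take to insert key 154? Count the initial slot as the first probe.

935: h=0 → slot 0
803: h=0, probe 0,1 → slot 1
748: h=0, probe 0,1,4 → slot 4
56: h=1, probe 1,2 → slot 2
154: h=0, probe 0,1,4,9 → slot 9
Table: [935, 803, 56, —, 748, —, —, —, —, 154, —]

4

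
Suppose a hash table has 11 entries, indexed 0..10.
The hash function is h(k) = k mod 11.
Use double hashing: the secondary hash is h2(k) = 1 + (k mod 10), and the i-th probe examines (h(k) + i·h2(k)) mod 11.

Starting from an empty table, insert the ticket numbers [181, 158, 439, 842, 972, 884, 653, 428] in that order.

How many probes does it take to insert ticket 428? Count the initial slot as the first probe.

5

181 hashes to 5; slot 5 is free -> place at 5.
158 hashes to 4; slot 4 is free -> place at 4.
439 hashes to 10; slot 10 is free -> place at 10.
842 hashes to 6; slot 6 is free -> place at 6.
972 hashes to 4, h2=3; 4 taken -> place at 7.
884 hashes to 4, h2=5; 4 taken -> place at 9.
653 hashes to 4, h2=4; 4 taken -> place at 8.
428 hashes to 10, h2=9; 10,8,6,4 taken -> place at 2.
Table: [—, —, 428, —, 158, 181, 842, 972, 653, 884, 439]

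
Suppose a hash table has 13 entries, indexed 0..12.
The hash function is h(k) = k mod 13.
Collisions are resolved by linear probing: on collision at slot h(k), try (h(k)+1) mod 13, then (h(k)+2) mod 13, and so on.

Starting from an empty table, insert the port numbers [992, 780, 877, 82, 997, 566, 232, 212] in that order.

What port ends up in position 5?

82

992 hashes to 4; slot 4 is free → place at 4.
780 hashes to 0; slot 0 is free → place at 0.
877 hashes to 6; slot 6 is free → place at 6.
82 hashes to 4; 4 taken → place at 5.
997 hashes to 9; slot 9 is free → place at 9.
566 hashes to 7; slot 7 is free → place at 7.
232 hashes to 11; slot 11 is free → place at 11.
212 hashes to 4; 4,5,6,7 taken → place at 8.
Table: [780, ∅, ∅, ∅, 992, 82, 877, 566, 212, 997, ∅, 232, ∅]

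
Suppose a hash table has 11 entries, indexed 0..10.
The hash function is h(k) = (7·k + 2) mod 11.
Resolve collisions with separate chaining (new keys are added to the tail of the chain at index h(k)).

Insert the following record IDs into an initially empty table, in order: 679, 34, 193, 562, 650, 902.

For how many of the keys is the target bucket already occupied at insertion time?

Insert 679: h=3, bucket 3 empty → new chain.
Insert 34: h=9, bucket 9 empty → new chain.
Insert 193: h=0, bucket 0 empty → new chain.
Insert 562: h=9, bucket 9 nonempty → append to chain.
Insert 650: h=9, bucket 9 nonempty → append to chain.
Insert 902: h=2, bucket 2 empty → new chain.
Final buckets:
0: 193
1: _
2: 902
3: 679
4: _
5: _
6: _
7: _
8: _
9: 34 -> 562 -> 650
10: _

2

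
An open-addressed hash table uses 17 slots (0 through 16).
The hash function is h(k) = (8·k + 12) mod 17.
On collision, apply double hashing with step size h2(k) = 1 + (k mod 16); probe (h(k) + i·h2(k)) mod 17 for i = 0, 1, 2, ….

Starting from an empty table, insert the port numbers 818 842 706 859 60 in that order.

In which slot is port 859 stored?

6

818: h=11 → slot 11
842: h=16 → slot 16
706: h=16, h2=3, probe 16,2 → slot 2
859: h=16, h2=12, probe 16,11,6 → slot 6
60: h=16, h2=13, probe 16,12 → slot 12
Table: [-, -, 706, -, -, -, 859, -, -, -, -, 818, 60, -, -, -, 842]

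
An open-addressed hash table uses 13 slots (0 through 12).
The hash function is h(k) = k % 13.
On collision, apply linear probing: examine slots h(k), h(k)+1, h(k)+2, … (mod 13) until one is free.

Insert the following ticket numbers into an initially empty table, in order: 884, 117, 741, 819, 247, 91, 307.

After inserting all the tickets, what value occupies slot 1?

117

884 hashes to 0; slot 0 is free => place at 0.
117 hashes to 0; 0 taken => place at 1.
741 hashes to 0; 0,1 taken => place at 2.
819 hashes to 0; 0,1,2 taken => place at 3.
247 hashes to 0; 0,1,2,3 taken => place at 4.
91 hashes to 0; 0,1,2,3,4 taken => place at 5.
307 hashes to 8; slot 8 is free => place at 8.
Table: [884, 117, 741, 819, 247, 91, -, -, 307, -, -, -, -]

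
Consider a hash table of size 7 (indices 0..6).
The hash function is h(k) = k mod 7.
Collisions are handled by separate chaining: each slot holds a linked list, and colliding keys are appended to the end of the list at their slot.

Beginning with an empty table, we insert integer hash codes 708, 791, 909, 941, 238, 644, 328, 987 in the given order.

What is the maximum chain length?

708 → bucket 1
791 → bucket 0
909 → bucket 6
941 → bucket 3
238 → bucket 0 (collision)
644 → bucket 0 (collision)
328 → bucket 6 (collision)
987 → bucket 0 (collision)
Final buckets:
0: 791 -> 238 -> 644 -> 987
1: 708
2: -
3: 941
4: -
5: -
6: 909 -> 328

4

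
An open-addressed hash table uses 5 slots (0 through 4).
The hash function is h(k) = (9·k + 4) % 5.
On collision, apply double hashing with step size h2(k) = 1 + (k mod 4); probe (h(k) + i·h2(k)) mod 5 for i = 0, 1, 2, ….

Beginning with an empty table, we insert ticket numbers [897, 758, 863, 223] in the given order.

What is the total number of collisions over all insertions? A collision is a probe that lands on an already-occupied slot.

3

897: h=2 -> slot 2
758: h=1 -> slot 1
863: h=1, h2=4, probe 1,0 -> slot 0
223: h=1, h2=4, probe 1,0,4 -> slot 4
Table: [863, 758, 897, ., 223]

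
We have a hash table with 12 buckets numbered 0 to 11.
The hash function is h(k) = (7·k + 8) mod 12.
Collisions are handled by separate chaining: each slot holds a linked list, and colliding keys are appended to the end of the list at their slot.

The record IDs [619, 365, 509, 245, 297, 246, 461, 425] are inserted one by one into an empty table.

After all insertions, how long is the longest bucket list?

619 → bucket 9
365 → bucket 7
509 → bucket 7 (collision)
245 → bucket 7 (collision)
297 → bucket 11
246 → bucket 2
461 → bucket 7 (collision)
425 → bucket 7 (collision)
Final buckets:
0: _
1: _
2: 246
3: _
4: _
5: _
6: _
7: 365 -> 509 -> 245 -> 461 -> 425
8: _
9: 619
10: _
11: 297

5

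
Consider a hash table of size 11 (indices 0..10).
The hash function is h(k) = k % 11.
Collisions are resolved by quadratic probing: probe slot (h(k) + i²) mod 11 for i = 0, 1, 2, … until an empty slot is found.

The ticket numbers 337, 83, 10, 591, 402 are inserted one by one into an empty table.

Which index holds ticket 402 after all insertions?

4

Insert 337: h=7, slot 7 empty -> index 7.
Insert 83: h=6, slot 6 empty -> index 6.
Insert 10: h=10, slot 10 empty -> index 10.
Insert 591: h=8, slot 8 empty -> index 8.
Insert 402: h=6, slots 6,7,10 occupied -> index 4.
Table: [_, _, _, _, 402, _, 83, 337, 591, _, 10]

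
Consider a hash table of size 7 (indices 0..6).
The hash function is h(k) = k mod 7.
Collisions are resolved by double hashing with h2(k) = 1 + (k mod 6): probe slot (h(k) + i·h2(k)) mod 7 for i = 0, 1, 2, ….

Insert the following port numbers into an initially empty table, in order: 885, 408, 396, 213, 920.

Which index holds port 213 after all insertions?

0

Insert 885: h=3, slot 3 empty => index 3.
Insert 408: h=2, slot 2 empty => index 2.
Insert 396: h=4, slot 4 empty => index 4.
Insert 213: h=3, h2=4, slot 3 occupied => index 0.
Insert 920: h=3, h2=3, slot 3 occupied => index 6.
Table: [213, ., 408, 885, 396, ., 920]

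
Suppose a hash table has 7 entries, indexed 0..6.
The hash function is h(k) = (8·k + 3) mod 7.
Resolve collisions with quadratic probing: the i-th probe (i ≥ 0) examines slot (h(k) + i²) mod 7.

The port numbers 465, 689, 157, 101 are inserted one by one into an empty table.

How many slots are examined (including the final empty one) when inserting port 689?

2

465: h=6 => slot 6
689: h=6, probe 6,0 => slot 0
157: h=6, probe 6,0,3 => slot 3
101: h=6, probe 6,0,3,1 => slot 1
Table: [689, 101, _, 157, _, _, 465]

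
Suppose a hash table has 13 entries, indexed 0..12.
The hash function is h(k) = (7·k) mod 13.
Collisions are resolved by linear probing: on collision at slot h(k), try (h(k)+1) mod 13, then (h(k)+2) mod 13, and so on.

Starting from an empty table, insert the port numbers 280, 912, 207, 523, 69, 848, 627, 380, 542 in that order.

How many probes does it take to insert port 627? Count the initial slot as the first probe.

4

280: h=10 => slot 10
912: h=1 => slot 1
207: h=6 => slot 6
523: h=8 => slot 8
69: h=2 => slot 2
848: h=8, probe 8,9 => slot 9
627: h=8, probe 8,9,10,11 => slot 11
380: h=8, probe 8,9,10,11,12 => slot 12
542: h=11, probe 11,12,0 => slot 0
Table: [542, 912, 69, —, —, —, 207, —, 523, 848, 280, 627, 380]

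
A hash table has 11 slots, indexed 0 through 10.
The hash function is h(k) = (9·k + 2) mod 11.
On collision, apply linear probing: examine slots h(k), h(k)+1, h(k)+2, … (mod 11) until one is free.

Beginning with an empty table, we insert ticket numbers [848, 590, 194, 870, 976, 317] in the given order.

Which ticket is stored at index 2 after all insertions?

Insert 848: h=0, slot 0 empty -> index 0.
Insert 590: h=10, slot 10 empty -> index 10.
Insert 194: h=10, slots 10,0 occupied -> index 1.
Insert 870: h=0, slots 0,1 occupied -> index 2.
Insert 976: h=8, slot 8 empty -> index 8.
Insert 317: h=6, slot 6 empty -> index 6.
Table: [848, 194, 870, —, —, —, 317, —, 976, —, 590]

870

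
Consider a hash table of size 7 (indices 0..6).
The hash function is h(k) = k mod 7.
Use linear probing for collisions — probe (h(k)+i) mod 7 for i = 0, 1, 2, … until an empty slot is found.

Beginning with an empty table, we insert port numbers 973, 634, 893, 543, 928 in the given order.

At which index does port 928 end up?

973 hashes to 0; slot 0 is free -> place at 0.
634 hashes to 4; slot 4 is free -> place at 4.
893 hashes to 4; 4 taken -> place at 5.
543 hashes to 4; 4,5 taken -> place at 6.
928 hashes to 4; 4,5,6,0 taken -> place at 1.
Table: [973, 928, ∅, ∅, 634, 893, 543]

1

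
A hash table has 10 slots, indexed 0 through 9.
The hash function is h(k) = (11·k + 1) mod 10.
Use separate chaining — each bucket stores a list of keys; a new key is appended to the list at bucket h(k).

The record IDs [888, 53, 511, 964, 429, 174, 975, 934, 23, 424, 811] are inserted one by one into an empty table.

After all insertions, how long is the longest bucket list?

4

Insert 888: h=9, bucket 9 empty -> new chain.
Insert 53: h=4, bucket 4 empty -> new chain.
Insert 511: h=2, bucket 2 empty -> new chain.
Insert 964: h=5, bucket 5 empty -> new chain.
Insert 429: h=0, bucket 0 empty -> new chain.
Insert 174: h=5, bucket 5 nonempty -> append to chain.
Insert 975: h=6, bucket 6 empty -> new chain.
Insert 934: h=5, bucket 5 nonempty -> append to chain.
Insert 23: h=4, bucket 4 nonempty -> append to chain.
Insert 424: h=5, bucket 5 nonempty -> append to chain.
Insert 811: h=2, bucket 2 nonempty -> append to chain.
Final buckets:
0: 429
1: ∅
2: 511 -> 811
3: ∅
4: 53 -> 23
5: 964 -> 174 -> 934 -> 424
6: 975
7: ∅
8: ∅
9: 888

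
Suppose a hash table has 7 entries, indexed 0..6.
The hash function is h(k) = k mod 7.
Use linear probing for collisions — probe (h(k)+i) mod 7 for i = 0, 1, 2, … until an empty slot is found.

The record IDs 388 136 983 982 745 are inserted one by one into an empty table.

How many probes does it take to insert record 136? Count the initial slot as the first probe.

2

Insert 388: h=3, slot 3 empty -> index 3.
Insert 136: h=3, slot 3 occupied -> index 4.
Insert 983: h=3, slots 3,4 occupied -> index 5.
Insert 982: h=2, slot 2 empty -> index 2.
Insert 745: h=3, slots 3,4,5 occupied -> index 6.
Table: [—, —, 982, 388, 136, 983, 745]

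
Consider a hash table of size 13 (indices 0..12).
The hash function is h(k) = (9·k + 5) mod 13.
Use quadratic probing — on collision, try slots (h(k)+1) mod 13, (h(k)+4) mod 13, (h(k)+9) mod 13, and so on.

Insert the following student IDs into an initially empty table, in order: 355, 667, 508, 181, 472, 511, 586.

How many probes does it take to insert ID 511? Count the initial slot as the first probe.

4

355 hashes to 2; slot 2 is free => place at 2.
667 hashes to 2; 2 taken => place at 3.
508 hashes to 1; slot 1 is free => place at 1.
181 hashes to 9; slot 9 is free => place at 9.
472 hashes to 2; 2,3 taken => place at 6.
511 hashes to 2; 2,3,6 taken => place at 11.
586 hashes to 1; 1,2 taken => place at 5.
Table: [-, 508, 355, 667, -, 586, 472, -, -, 181, -, 511, -]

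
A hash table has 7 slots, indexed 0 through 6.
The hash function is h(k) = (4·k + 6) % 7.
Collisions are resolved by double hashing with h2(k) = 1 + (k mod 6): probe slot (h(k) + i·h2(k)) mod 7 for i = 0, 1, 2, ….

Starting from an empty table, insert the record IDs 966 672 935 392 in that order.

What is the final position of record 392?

Insert 966: h=6, slot 6 empty => index 6.
Insert 672: h=6, h2=1, slot 6 occupied => index 0.
Insert 935: h=1, slot 1 empty => index 1.
Insert 392: h=6, h2=3, slot 6 occupied => index 2.
Table: [672, 935, 392, _, _, _, 966]

2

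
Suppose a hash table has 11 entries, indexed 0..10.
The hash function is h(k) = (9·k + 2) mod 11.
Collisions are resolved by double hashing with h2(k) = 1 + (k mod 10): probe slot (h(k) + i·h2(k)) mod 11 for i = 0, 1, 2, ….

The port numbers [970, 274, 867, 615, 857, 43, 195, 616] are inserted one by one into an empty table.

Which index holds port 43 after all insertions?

8

970 hashes to 9; slot 9 is free → place at 9.
274 hashes to 4; slot 4 is free → place at 4.
867 hashes to 6; slot 6 is free → place at 6.
615 hashes to 4, h2=6; 4 taken → place at 10.
857 hashes to 4, h2=8; 4 taken → place at 1.
43 hashes to 4, h2=4; 4 taken → place at 8.
195 hashes to 8, h2=6; 8 taken → place at 3.
616 hashes to 2; slot 2 is free → place at 2.
Table: [—, 857, 616, 195, 274, —, 867, —, 43, 970, 615]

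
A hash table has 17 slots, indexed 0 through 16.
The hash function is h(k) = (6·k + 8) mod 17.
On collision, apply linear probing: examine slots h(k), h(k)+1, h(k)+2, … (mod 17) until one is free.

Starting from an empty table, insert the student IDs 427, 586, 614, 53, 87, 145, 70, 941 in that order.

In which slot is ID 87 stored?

Insert 427: h=3, slot 3 empty → index 3.
Insert 586: h=5, slot 5 empty → index 5.
Insert 614: h=3, slot 3 occupied → index 4.
Insert 53: h=3, slots 3,4,5 occupied → index 6.
Insert 87: h=3, slots 3,4,5,6 occupied → index 7.
Insert 145: h=11, slot 11 empty → index 11.
Insert 70: h=3, slots 3,4,5,6,7 occupied → index 8.
Insert 941: h=10, slot 10 empty → index 10.
Table: [-, -, -, 427, 614, 586, 53, 87, 70, -, 941, 145, -, -, -, -, -]

7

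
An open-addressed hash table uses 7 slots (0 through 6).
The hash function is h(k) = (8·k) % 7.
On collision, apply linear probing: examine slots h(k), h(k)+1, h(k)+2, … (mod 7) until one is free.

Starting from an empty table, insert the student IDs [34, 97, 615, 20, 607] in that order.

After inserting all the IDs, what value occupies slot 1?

Insert 34: h=6, slot 6 empty → index 6.
Insert 97: h=6, slot 6 occupied → index 0.
Insert 615: h=6, slots 6,0 occupied → index 1.
Insert 20: h=6, slots 6,0,1 occupied → index 2.
Insert 607: h=5, slot 5 empty → index 5.
Table: [97, 615, 20, -, -, 607, 34]

615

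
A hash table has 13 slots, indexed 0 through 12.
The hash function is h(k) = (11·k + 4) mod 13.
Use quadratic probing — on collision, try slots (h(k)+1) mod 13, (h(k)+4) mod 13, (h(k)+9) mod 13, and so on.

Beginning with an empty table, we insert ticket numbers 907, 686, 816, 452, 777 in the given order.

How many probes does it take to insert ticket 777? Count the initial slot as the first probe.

Insert 907: h=10, slot 10 empty → index 10.
Insert 686: h=10, slot 10 occupied → index 11.
Insert 816: h=10, slots 10,11 occupied → index 1.
Insert 452: h=10, slots 10,11,1 occupied → index 6.
Insert 777: h=10, slots 10,11,1,6 occupied → index 0.
Table: [777, 816, -, -, -, -, 452, -, -, -, 907, 686, -]

5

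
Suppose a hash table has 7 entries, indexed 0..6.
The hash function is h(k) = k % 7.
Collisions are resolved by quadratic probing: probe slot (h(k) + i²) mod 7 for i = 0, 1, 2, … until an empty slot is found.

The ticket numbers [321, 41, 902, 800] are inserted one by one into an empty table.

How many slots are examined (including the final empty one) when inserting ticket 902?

3

321: h=6 → slot 6
41: h=6, probe 6,0 → slot 0
902: h=6, probe 6,0,3 → slot 3
800: h=2 → slot 2
Table: [41, ∅, 800, 902, ∅, ∅, 321]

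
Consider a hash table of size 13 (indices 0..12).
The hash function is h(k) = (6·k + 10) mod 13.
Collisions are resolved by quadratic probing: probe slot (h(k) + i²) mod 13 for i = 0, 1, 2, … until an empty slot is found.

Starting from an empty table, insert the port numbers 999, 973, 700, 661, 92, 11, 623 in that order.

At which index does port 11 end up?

1

Insert 999: h=11, slot 11 empty -> index 11.
Insert 973: h=11, slot 11 occupied -> index 12.
Insert 700: h=11, slots 11,12 occupied -> index 2.
Insert 661: h=11, slots 11,12,2 occupied -> index 7.
Insert 92: h=3, slot 3 empty -> index 3.
Insert 11: h=11, slots 11,12,2,7 occupied -> index 1.
Insert 623: h=4, slot 4 empty -> index 4.
Table: [∅, 11, 700, 92, 623, ∅, ∅, 661, ∅, ∅, ∅, 999, 973]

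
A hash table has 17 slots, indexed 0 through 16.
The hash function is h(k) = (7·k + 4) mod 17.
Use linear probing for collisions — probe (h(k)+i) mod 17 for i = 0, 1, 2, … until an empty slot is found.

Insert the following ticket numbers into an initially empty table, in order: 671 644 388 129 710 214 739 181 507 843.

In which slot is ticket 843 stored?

12

Insert 671: h=9, slot 9 empty -> index 9.
Insert 644: h=7, slot 7 empty -> index 7.
Insert 388: h=0, slot 0 empty -> index 0.
Insert 129: h=6, slot 6 empty -> index 6.
Insert 710: h=10, slot 10 empty -> index 10.
Insert 214: h=6, slots 6,7 occupied -> index 8.
Insert 739: h=9, slots 9,10 occupied -> index 11.
Insert 181: h=13, slot 13 empty -> index 13.
Insert 507: h=0, slot 0 occupied -> index 1.
Insert 843: h=6, slots 6,7,8,9,10,11 occupied -> index 12.
Table: [388, 507, ., ., ., ., 129, 644, 214, 671, 710, 739, 843, 181, ., ., .]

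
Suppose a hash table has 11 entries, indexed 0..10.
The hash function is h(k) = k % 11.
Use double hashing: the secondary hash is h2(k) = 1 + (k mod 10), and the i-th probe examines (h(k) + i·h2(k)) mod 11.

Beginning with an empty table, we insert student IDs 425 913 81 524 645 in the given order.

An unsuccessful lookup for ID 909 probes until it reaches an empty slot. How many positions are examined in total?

425 hashes to 7; slot 7 is free → place at 7.
913 hashes to 0; slot 0 is free → place at 0.
81 hashes to 4; slot 4 is free → place at 4.
524 hashes to 7, h2=5; 7 taken → place at 1.
645 hashes to 7, h2=6; 7 taken → place at 2.
Table: [913, 524, 645, —, 81, —, —, 425, —, —, —]
Lookup 909: h=7, h2=10, probe 7,6 → slot 6 empty, not found.

2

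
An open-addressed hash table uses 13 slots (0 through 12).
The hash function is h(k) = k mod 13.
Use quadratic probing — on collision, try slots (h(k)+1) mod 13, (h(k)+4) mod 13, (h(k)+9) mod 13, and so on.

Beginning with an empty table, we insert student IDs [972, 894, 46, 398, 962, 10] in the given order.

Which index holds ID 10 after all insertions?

1

972 hashes to 10; slot 10 is free → place at 10.
894 hashes to 10; 10 taken → place at 11.
46 hashes to 7; slot 7 is free → place at 7.
398 hashes to 8; slot 8 is free → place at 8.
962 hashes to 0; slot 0 is free → place at 0.
10 hashes to 10; 10,11 taken → place at 1.
Table: [962, 10, -, -, -, -, -, 46, 398, -, 972, 894, -]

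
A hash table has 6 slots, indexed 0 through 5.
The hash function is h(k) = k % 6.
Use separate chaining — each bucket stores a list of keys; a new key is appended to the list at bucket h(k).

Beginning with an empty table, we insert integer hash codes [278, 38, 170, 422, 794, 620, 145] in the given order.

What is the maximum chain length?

Insert 278: h=2, bucket 2 empty -> new chain.
Insert 38: h=2, bucket 2 nonempty -> append to chain.
Insert 170: h=2, bucket 2 nonempty -> append to chain.
Insert 422: h=2, bucket 2 nonempty -> append to chain.
Insert 794: h=2, bucket 2 nonempty -> append to chain.
Insert 620: h=2, bucket 2 nonempty -> append to chain.
Insert 145: h=1, bucket 1 empty -> new chain.
Final buckets:
0: -
1: 145
2: 278 -> 38 -> 170 -> 422 -> 794 -> 620
3: -
4: -
5: -

6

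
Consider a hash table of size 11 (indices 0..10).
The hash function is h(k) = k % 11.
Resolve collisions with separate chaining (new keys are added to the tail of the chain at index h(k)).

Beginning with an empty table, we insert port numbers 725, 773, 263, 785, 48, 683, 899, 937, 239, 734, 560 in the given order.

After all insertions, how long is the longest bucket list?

725 → bucket 10
773 → bucket 3
263 → bucket 10 (collision)
785 → bucket 4
48 → bucket 4 (collision)
683 → bucket 1
899 → bucket 8
937 → bucket 2
239 → bucket 8 (collision)
734 → bucket 8 (collision)
560 → bucket 10 (collision)
Final buckets:
0: -
1: 683
2: 937
3: 773
4: 785 -> 48
5: -
6: -
7: -
8: 899 -> 239 -> 734
9: -
10: 725 -> 263 -> 560

3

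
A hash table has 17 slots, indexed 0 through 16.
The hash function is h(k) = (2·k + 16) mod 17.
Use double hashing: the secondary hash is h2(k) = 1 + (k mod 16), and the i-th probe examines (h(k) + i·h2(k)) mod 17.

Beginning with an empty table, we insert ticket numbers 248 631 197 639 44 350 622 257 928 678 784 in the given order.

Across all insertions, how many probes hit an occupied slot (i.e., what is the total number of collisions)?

248 hashes to 2; slot 2 is free → place at 2.
631 hashes to 3; slot 3 is free → place at 3.
197 hashes to 2, h2=6; 2 taken → place at 8.
639 hashes to 2, h2=16; 2 taken → place at 1.
44 hashes to 2, h2=13; 2 taken → place at 15.
350 hashes to 2, h2=15; 2 taken → place at 0.
622 hashes to 2, h2=15; 2,0,15 taken → place at 13.
257 hashes to 3, h2=2; 3 taken → place at 5.
928 hashes to 2, h2=1; 2,3 taken → place at 4.
678 hashes to 12; slot 12 is free → place at 12.
784 hashes to 3, h2=1; 3,4,5 taken → place at 6.
Table: [350, 639, 248, 631, 928, 257, 784, _, 197, _, _, _, 678, 622, _, 44, _]

13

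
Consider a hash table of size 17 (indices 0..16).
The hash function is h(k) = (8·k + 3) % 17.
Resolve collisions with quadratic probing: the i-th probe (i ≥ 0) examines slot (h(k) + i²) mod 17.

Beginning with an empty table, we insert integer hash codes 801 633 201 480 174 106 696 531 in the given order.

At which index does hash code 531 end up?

Insert 801: h=2, slot 2 empty -> index 2.
Insert 633: h=1, slot 1 empty -> index 1.
Insert 201: h=13, slot 13 empty -> index 13.
Insert 480: h=1, slots 1,2 occupied -> index 5.
Insert 174: h=1, slots 1,2,5 occupied -> index 10.
Insert 106: h=1, slots 1,2,5,10 occupied -> index 0.
Insert 696: h=12, slot 12 empty -> index 12.
Insert 531: h=1, slots 1,2,5,10,0 occupied -> index 9.
Table: [106, 633, 801, ∅, ∅, 480, ∅, ∅, ∅, 531, 174, ∅, 696, 201, ∅, ∅, ∅]

9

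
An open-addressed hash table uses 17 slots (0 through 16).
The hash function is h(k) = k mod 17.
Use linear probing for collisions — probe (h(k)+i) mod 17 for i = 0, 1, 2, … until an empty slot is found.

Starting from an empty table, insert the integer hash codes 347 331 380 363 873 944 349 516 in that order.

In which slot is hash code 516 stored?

Insert 347: h=7, slot 7 empty => index 7.
Insert 331: h=8, slot 8 empty => index 8.
Insert 380: h=6, slot 6 empty => index 6.
Insert 363: h=6, slots 6,7,8 occupied => index 9.
Insert 873: h=6, slots 6,7,8,9 occupied => index 10.
Insert 944: h=9, slots 9,10 occupied => index 11.
Insert 349: h=9, slots 9,10,11 occupied => index 12.
Insert 516: h=6, slots 6,7,8,9,10,11,12 occupied => index 13.
Table: [., ., ., ., ., ., 380, 347, 331, 363, 873, 944, 349, 516, ., ., .]

13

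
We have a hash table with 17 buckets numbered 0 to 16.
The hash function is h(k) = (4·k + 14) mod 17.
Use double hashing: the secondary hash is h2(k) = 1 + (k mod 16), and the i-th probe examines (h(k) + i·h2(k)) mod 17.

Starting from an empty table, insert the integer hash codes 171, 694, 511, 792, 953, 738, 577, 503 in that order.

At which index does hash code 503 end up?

171: h=1 -> slot 1
694: h=2 -> slot 2
511: h=1, h2=16, probe 1,0 -> slot 0
792: h=3 -> slot 3
953: h=1, h2=10, probe 1,11 -> slot 11
738: h=8 -> slot 8
577: h=10 -> slot 10
503: h=3, h2=8, probe 3,11,2,10,1,9 -> slot 9
Table: [511, 171, 694, 792, ∅, ∅, ∅, ∅, 738, 503, 577, 953, ∅, ∅, ∅, ∅, ∅]

9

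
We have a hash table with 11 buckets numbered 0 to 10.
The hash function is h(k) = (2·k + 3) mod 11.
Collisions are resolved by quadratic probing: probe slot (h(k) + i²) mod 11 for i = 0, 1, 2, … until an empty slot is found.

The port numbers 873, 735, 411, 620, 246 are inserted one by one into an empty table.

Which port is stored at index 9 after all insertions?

246

873 hashes to 0; slot 0 is free -> place at 0.
735 hashes to 10; slot 10 is free -> place at 10.
411 hashes to 0; 0 taken -> place at 1.
620 hashes to 0; 0,1 taken -> place at 4.
246 hashes to 0; 0,1,4 taken -> place at 9.
Table: [873, 411, -, -, 620, -, -, -, -, 246, 735]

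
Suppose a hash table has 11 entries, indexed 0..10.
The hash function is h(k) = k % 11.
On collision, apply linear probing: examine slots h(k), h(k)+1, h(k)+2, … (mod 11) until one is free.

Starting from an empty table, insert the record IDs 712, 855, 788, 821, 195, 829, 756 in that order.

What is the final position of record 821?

712: h=8 → slot 8
855: h=8, probe 8,9 → slot 9
788: h=7 → slot 7
821: h=7, probe 7,8,9,10 → slot 10
195: h=8, probe 8,9,10,0 → slot 0
829: h=4 → slot 4
756: h=8, probe 8,9,10,0,1 → slot 1
Table: [195, 756, -, -, 829, -, -, 788, 712, 855, 821]

10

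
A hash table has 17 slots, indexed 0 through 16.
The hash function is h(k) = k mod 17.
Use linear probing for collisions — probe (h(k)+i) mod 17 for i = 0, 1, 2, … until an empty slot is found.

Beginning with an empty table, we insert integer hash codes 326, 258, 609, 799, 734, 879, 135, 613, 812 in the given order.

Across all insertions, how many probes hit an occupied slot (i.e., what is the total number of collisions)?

3

326 hashes to 3; slot 3 is free => place at 3.
258 hashes to 3; 3 taken => place at 4.
609 hashes to 14; slot 14 is free => place at 14.
799 hashes to 0; slot 0 is free => place at 0.
734 hashes to 3; 3,4 taken => place at 5.
879 hashes to 12; slot 12 is free => place at 12.
135 hashes to 16; slot 16 is free => place at 16.
613 hashes to 1; slot 1 is free => place at 1.
812 hashes to 13; slot 13 is free => place at 13.
Table: [799, 613, —, 326, 258, 734, —, —, —, —, —, —, 879, 812, 609, —, 135]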